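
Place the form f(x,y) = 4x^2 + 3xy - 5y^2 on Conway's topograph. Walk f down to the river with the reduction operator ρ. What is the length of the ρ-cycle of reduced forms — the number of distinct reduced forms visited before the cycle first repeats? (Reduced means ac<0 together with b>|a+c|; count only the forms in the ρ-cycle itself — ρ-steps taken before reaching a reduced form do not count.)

D = 89, ⌊√D⌋ = 9
river: ρ → (-5,7,2)
river: ρ → (2,9,-1)
river: ρ → (-1,9,2)
river: ρ → (2,7,-5)
river: ρ → (-5,3,4)
river: ρ → (4,5,-4)
river: ρ → (-4,3,5)
river: ρ → (5,7,-2)
river: ρ → (-2,9,1)
river: ρ → (1,9,-2)
river: ρ → (-2,7,5)
river: ρ → (5,3,-4)
river: ρ → (-4,5,4)
river: ρ → (4,3,-5)
ρ-cycle length = 14 (tail of 0 descent steps not counted)

14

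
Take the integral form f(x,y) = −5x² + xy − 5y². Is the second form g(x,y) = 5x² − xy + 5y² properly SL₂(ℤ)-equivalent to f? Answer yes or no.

D₁ = -99, D₂ = -99
f is negative-definite; reduce −f:
−f: flip: (5,-1,5)→(5,1,5)
−f: reduced (well bottom): (5,1,5) with a≤c, −a<b≤a
flip sign back: reduced form of f is (-5,-1,-5)
g: flip: (5,-1,5)→(5,1,5)
g: reduced (well bottom): (5,1,5) with a≤c, −a<b≤a
reduced forms (-5, -1, -5) vs (5, 1, 5) ⇒ inequivalent

no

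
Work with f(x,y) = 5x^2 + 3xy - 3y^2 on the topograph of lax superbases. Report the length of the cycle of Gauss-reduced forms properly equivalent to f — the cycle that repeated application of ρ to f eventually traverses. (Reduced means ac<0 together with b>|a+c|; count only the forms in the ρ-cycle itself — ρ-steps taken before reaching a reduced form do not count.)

D = 69, ⌊√D⌋ = 8
river: ρ → (-3,3,5)
river: ρ → (5,7,-1)
river: ρ → (-1,7,5)
river: ρ → (5,3,-3)
ρ-cycle length = 4 (tail of 0 descent steps not counted)

4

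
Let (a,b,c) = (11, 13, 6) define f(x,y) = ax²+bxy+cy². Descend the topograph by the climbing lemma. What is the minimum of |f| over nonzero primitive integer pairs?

translate: b→-9 (≡13 mod 22), so (11,13,6)→(11,-9,4)
flip: (11,-9,4)→(4,9,11)
translate: b→1 (≡9 mod 8), so (4,9,11)→(4,1,6)
reduced (well bottom): (4,1,6) with a≤c, −a<b≤a
well minimum = a = 4

4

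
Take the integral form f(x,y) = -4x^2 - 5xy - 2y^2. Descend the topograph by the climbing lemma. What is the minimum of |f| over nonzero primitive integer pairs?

translate: b→-3 (≡5 mod 8), so (4,5,2)→(4,-3,1)
flip: (4,-3,1)→(1,3,4)
translate: b→1 (≡3 mod 2), so (1,3,4)→(1,1,2)
reduced (well bottom): (1,1,2) with a≤c, −a<b≤a
well minimum |f| = |-1| = 1 (negative-definite)

1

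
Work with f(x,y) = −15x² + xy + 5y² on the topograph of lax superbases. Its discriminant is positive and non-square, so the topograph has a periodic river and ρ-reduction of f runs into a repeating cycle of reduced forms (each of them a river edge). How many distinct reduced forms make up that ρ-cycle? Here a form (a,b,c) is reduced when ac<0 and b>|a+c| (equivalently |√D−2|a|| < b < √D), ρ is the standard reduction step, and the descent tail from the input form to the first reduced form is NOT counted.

D = 301, ⌊√D⌋ = 17
descent: ρ → (5,9,-11)  [lands on river]
river: ρ → (-11,13,3)
river: ρ → (3,17,-1)
river: ρ → (-1,17,3)
river: ρ → (3,13,-11)
river: ρ → (-11,9,5)
river: ρ → (5,11,-9)
river: ρ → (-9,7,7)
river: ρ → (7,7,-9)
river: ρ → (-9,11,5)
ρ-cycle length = 10 (tail of 1 descent step not counted)

10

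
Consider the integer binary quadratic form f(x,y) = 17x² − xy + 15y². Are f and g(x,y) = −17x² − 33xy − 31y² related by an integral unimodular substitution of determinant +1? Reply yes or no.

D₁ = -1019, D₂ = -1019
f: flip: (17,-1,15)→(15,1,17)
f: reduced (well bottom): (15,1,17) with a≤c, −a<b≤a
g is negative-definite; reduce −g:
−g: translate: b→-1 (≡33 mod 34), so (17,33,31)→(17,-1,15)
−g: flip: (17,-1,15)→(15,1,17)
−g: reduced (well bottom): (15,1,17) with a≤c, −a<b≤a
flip sign back: reduced form of g is (-15,-1,-17)
reduced forms (15, 1, 17) vs (-15, -1, -17) ⇒ inequivalent

no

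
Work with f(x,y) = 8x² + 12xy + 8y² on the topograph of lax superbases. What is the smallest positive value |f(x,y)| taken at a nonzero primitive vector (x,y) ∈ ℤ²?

translate: b→-4 (≡12 mod 16), so (8,12,8)→(8,-4,4)
flip: (8,-4,4)→(4,4,8)
reduced (well bottom): (4,4,8) with a≤c, −a<b≤a
well minimum = a = 4

4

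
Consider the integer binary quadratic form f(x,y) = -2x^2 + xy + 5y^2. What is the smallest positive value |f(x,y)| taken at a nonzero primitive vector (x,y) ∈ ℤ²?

descent: ρ → (5,-1,-2)
descent: ρ → (-2,5,2)  [lands on river]
river: ρ → (2,3,-4)
river: ρ → (-4,5,1)
river: ρ → (1,5,-4)
river: ρ → (-4,3,2)
river: ρ → (2,5,-2)
river: ρ → (-2,3,4)
river: ρ → (4,5,-1)
river: ρ → (-1,5,4)
river: ρ → (4,3,-2)
closes: descent 2, river 10
min |a| on river = 1

1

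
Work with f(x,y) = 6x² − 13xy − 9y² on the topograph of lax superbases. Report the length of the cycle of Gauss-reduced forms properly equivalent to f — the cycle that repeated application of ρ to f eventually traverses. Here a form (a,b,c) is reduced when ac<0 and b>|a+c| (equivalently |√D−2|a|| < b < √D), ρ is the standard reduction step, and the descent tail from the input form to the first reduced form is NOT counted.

D = 385, ⌊√D⌋ = 19
descent: ρ → (-9,13,6)  [lands on river]
river: ρ → (6,11,-11)
river: ρ → (-11,11,6)
river: ρ → (6,13,-9)
river: ρ → (-9,5,10)
river: ρ → (10,15,-4)
river: ρ → (-4,17,6)
river: ρ → (6,19,-1)
river: ρ → (-1,19,6)
river: ρ → (6,17,-4)
river: ρ → (-4,15,10)
river: ρ → (10,5,-9)
ρ-cycle length = 12 (tail of 1 descent step not counted)

12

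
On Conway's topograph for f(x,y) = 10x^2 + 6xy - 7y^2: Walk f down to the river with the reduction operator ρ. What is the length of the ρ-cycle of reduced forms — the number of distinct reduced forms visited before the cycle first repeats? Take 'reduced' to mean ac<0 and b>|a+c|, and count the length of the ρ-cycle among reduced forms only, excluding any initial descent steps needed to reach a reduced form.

D = 316, ⌊√D⌋ = 17
river: ρ → (-7,8,9)
river: ρ → (9,10,-6)
river: ρ → (-6,14,5)
river: ρ → (5,16,-3)
river: ρ → (-3,14,10)
river: ρ → (10,6,-7)
ρ-cycle length = 6 (tail of 0 descent steps not counted)

6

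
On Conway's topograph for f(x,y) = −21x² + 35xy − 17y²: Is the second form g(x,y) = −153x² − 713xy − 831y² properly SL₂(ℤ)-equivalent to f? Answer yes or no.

D₁ = -203, D₂ = -203
f is negative-definite; reduce −f:
−f: translate: b→7 (≡-35 mod 42), so (21,-35,17)→(21,7,3)
−f: flip: (21,7,3)→(3,-7,21)
−f: translate: b→-1 (≡-7 mod 6), so (3,-7,21)→(3,-1,17)
−f: reduced (well bottom): (3,-1,17) with a≤c, −a<b≤a
flip sign back: reduced form of f is (-3,1,-17)
g is negative-definite; reduce −g:
−g: translate: b→101 (≡713 mod 306), so (153,713,831)→(153,101,17)
−g: flip: (153,101,17)→(17,-101,153)
−g: translate: b→1 (≡-101 mod 34), so (17,-101,153)→(17,1,3)
−g: flip: (17,1,3)→(3,-1,17)
−g: reduced (well bottom): (3,-1,17) with a≤c, −a<b≤a
flip sign back: reduced form of g is (-3,1,-17)
reduced forms (-3, 1, -17) vs (-3, 1, -17) ⇒ equivalent

yes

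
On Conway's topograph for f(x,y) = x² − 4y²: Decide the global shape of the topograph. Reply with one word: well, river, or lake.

D = b²−4ac = 0² − 4·1·(-4) = 16
D = 4² is a perfect square ⇒ form factors over ℤ ⇒ lakes

lake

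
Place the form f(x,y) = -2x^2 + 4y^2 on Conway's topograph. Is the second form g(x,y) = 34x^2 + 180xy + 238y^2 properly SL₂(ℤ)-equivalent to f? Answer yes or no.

D₁ = 32, D₂ = 32
river cycle of f (length 2): (-2, 4, 2), (2, 4, -2)
river cycle of g (length 2): (-2, 4, 2), (2, 4, -2)
cycles coincide ⇒ equivalent

yes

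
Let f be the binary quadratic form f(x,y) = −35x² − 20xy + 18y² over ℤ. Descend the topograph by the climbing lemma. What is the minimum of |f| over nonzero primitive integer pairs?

descent: ρ → (18,20,-35)  [lands on river]
river: ρ → (-35,50,3)
river: ρ → (3,52,-18)
river: ρ → (-18,20,35)
river: ρ → (35,50,-3)
river: ρ → (-3,52,18)
closes: descent 1, river 6
min |a| on river = 3

3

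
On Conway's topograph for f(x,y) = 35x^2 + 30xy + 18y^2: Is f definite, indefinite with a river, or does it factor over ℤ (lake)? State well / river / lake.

D = b²−4ac = 30² − 4·35·18 = -1620
D < 0 ⇒ definite ⇒ every region one sign ⇒ single well

well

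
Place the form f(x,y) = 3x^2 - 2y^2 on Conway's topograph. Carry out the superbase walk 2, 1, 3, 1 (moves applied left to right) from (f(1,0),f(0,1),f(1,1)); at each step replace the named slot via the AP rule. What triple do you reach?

start (3,-2,1) = (f(1,0),f(0,1),f(1,1))
replace slot 2: 2·(3+1) − (-2) = 10 → (3,10,1)
replace slot 1: 2·(10+1) − 3 = 19 → (19,10,1)
replace slot 3: 2·(19+10) − 1 = 57 → (19,10,57)
replace slot 1: 2·(10+57) − 19 = 115 → (115,10,57)

115,10,57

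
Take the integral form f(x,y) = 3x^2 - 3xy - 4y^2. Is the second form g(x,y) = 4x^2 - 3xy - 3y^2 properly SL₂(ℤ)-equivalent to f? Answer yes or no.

D₁ = 57, D₂ = 57
river cycle of f (length 6): (-4, 3, 3), (3, 3, -4), (-4, 5, 2), (2, 7, -1), (-1, 7, 2), (2, 5, -4)
river cycle of g (length 6): (-3, 3, 4), (4, 5, -2), (-2, 7, 1), (1, 7, -2), (-2, 5, 4), (4, 3, -3)
cycles differ ⇒ inequivalent

no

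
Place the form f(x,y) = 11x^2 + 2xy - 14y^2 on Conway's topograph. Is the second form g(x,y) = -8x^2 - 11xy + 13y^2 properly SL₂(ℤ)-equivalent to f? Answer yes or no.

D₁ = 620, D₂ = 537
discriminants differ ⇒ not SL₂(ℤ)-equivalent

no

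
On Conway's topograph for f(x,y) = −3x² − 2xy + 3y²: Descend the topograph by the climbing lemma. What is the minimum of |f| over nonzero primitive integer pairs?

descent: ρ → (3,2,-3)  [lands on river]
river: ρ → (-3,4,2)
river: ρ → (2,4,-3)
river: ρ → (-3,2,3)
river: ρ → (3,4,-2)
river: ρ → (-2,4,3)
closes: descent 1, river 6
min |a| on river = 2

2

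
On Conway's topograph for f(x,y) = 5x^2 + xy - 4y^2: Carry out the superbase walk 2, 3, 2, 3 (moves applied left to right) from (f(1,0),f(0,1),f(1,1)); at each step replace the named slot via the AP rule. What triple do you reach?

start (5,-4,2) = (f(1,0),f(0,1),f(1,1))
replace slot 2: 2·(5+2) − (-4) = 18 → (5,18,2)
replace slot 3: 2·(5+18) − 2 = 44 → (5,18,44)
replace slot 2: 2·(5+44) − 18 = 80 → (5,80,44)
replace slot 3: 2·(5+80) − 44 = 126 → (5,80,126)

5,80,126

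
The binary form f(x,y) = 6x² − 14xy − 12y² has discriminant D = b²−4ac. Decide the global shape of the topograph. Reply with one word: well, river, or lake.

D = b²−4ac = (-14)² − 4·6·(-12) = 484
D = 22² is a perfect square ⇒ form factors over ℤ ⇒ lakes

lake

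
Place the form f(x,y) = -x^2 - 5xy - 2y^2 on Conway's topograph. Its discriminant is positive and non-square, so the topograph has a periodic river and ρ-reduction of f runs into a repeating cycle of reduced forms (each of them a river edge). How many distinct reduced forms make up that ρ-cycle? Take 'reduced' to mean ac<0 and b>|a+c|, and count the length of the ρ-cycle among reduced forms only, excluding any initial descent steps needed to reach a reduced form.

D = 17, ⌊√D⌋ = 4
descent: ρ → (-2,1,2)  [lands on river]
river: ρ → (2,3,-1)
river: ρ → (-1,3,2)
river: ρ → (2,1,-2)
river: ρ → (-2,3,1)
river: ρ → (1,3,-2)
ρ-cycle length = 6 (tail of 1 descent step not counted)

6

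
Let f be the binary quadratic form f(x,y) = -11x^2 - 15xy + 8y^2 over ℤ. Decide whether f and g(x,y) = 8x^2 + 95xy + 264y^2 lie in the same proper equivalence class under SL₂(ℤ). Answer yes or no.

D₁ = 577, D₂ = 577
river cycle of f (length 10): (8, 15, -11), (-11, 7, 12), (12, 17, -6), (-6, 19, 9), (9, 17, -8), (-8, 15, 11), (11, 7, -12), (-12, 17, 6), (6, 19, -9), (-9, 17, 8)
river cycle of g (length 10): (8, 15, -11), (-11, 7, 12), (12, 17, -6), (-6, 19, 9), (9, 17, -8), (-8, 15, 11), (11, 7, -12), (-12, 17, 6), (6, 19, -9), (-9, 17, 8)
cycles coincide ⇒ equivalent

yes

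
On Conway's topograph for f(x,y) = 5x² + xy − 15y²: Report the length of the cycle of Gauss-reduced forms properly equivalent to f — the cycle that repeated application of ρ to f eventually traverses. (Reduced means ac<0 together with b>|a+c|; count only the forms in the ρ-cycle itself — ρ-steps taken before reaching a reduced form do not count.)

D = 301, ⌊√D⌋ = 17
descent: ρ → (-15,-1,5)
descent: ρ → (5,11,-9)  [lands on river]
river: ρ → (-9,7,7)
river: ρ → (7,7,-9)
river: ρ → (-9,11,5)
river: ρ → (5,9,-11)
river: ρ → (-11,13,3)
river: ρ → (3,17,-1)
river: ρ → (-1,17,3)
river: ρ → (3,13,-11)
river: ρ → (-11,9,5)
ρ-cycle length = 10 (tail of 2 descent steps not counted)

10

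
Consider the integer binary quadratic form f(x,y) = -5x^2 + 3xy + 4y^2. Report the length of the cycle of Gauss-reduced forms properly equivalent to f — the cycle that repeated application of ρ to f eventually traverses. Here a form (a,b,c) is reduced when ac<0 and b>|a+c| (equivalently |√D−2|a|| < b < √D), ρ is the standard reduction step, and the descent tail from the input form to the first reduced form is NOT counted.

D = 89, ⌊√D⌋ = 9
river: ρ → (4,5,-4)
river: ρ → (-4,3,5)
river: ρ → (5,7,-2)
river: ρ → (-2,9,1)
river: ρ → (1,9,-2)
river: ρ → (-2,7,5)
river: ρ → (5,3,-4)
river: ρ → (-4,5,4)
river: ρ → (4,3,-5)
river: ρ → (-5,7,2)
river: ρ → (2,9,-1)
river: ρ → (-1,9,2)
river: ρ → (2,7,-5)
river: ρ → (-5,3,4)
ρ-cycle length = 14 (tail of 0 descent steps not counted)

14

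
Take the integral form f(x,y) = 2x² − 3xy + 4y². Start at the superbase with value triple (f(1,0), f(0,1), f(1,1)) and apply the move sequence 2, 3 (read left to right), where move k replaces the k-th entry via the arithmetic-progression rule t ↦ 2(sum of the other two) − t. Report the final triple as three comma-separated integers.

start (2,4,3) = (f(1,0),f(0,1),f(1,1))
replace slot 2: 2·(2+3) − 4 = 6 → (2,6,3)
replace slot 3: 2·(2+6) − 3 = 13 → (2,6,13)

2,6,13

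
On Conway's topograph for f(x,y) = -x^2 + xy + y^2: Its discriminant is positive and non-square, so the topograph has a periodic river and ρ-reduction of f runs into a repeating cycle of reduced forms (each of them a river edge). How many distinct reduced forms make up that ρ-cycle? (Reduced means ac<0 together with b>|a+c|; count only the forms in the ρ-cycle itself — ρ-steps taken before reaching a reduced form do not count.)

D = 5, ⌊√D⌋ = 2
river: ρ → (1,1,-1)
river: ρ → (-1,1,1)
ρ-cycle length = 2 (tail of 0 descent steps not counted)

2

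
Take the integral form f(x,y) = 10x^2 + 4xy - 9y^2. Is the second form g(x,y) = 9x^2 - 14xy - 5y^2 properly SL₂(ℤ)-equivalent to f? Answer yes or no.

D₁ = 376, D₂ = 376
river cycle of f (length 16): (-9, 14, 5), (5, 16, -6), (-6, 8, 13), (13, 18, -1), (-1, 18, 13), (13, 8, -6), (-6, 16, 5), (5, 14, -9), (-9, 4, 10), (10, 16, -3), … (6 more)
river cycle of g (length 16): (-5, 14, 9), (9, 4, -10), (-10, 16, 3), (3, 14, -15), (-15, 16, 2), (2, 16, -15), (-15, 14, 3), (3, 16, -10), (-10, 4, 9), (9, 14, -5), … (6 more)
cycles differ ⇒ inequivalent

no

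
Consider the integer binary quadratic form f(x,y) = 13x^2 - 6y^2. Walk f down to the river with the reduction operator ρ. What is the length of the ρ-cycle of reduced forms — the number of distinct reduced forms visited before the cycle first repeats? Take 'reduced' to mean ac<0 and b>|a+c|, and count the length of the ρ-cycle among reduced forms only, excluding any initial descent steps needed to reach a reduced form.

D = 312, ⌊√D⌋ = 17
descent: ρ → (-6,12,7)  [lands on river]
river: ρ → (7,16,-2)
river: ρ → (-2,16,7)
river: ρ → (7,12,-6)
ρ-cycle length = 4 (tail of 1 descent step not counted)

4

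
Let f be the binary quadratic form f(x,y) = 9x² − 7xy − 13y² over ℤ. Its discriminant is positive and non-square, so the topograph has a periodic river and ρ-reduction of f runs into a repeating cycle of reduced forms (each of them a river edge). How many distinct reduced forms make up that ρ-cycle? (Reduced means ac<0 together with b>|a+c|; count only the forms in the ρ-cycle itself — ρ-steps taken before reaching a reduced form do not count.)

D = 517, ⌊√D⌋ = 22
descent: ρ → (-13,7,9)  [lands on river]
river: ρ → (9,11,-11)
river: ρ → (-11,11,9)
river: ρ → (9,7,-13)
river: ρ → (-13,19,3)
river: ρ → (3,17,-19)
river: ρ → (-19,21,1)
river: ρ → (1,21,-19)
river: ρ → (-19,17,3)
river: ρ → (3,19,-13)
ρ-cycle length = 10 (tail of 1 descent step not counted)

10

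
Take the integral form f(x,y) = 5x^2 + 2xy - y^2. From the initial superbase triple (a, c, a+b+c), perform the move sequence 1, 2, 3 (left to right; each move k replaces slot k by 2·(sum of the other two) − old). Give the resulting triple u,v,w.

start (5,-1,6) = (f(1,0),f(0,1),f(1,1))
replace slot 1: 2·((-1)+6) − 5 = 5 → (5,-1,6)
replace slot 2: 2·(5+6) − (-1) = 23 → (5,23,6)
replace slot 3: 2·(5+23) − 6 = 50 → (5,23,50)

5,23,50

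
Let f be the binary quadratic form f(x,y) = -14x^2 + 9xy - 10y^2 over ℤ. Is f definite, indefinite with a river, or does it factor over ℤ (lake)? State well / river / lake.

D = b²−4ac = 9² − 4·(-14)·(-10) = -479
D < 0 ⇒ definite ⇒ every region one sign ⇒ single well

well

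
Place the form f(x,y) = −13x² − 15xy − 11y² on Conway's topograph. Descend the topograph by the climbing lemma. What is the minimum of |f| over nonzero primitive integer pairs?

translate: b→-11 (≡15 mod 26), so (13,15,11)→(13,-11,9)
flip: (13,-11,9)→(9,11,13)
translate: b→-7 (≡11 mod 18), so (9,11,13)→(9,-7,11)
reduced (well bottom): (9,-7,11) with a≤c, −a<b≤a
well minimum |f| = |-9| = 9 (negative-definite)

9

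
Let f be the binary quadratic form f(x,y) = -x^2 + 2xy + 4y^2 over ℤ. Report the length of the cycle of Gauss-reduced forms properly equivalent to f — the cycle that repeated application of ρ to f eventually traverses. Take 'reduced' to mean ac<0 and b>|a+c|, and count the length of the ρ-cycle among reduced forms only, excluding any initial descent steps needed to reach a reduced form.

D = 20, ⌊√D⌋ = 4
descent: ρ → (4,-2,-1)
descent: ρ → (-1,4,1)  [lands on river]
river: ρ → (1,4,-1)
ρ-cycle length = 2 (tail of 2 descent steps not counted)

2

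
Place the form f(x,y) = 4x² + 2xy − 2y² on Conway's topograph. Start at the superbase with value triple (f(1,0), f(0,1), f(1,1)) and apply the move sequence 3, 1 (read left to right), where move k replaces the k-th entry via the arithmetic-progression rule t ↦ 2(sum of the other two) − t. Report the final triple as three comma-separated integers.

start (4,-2,4) = (f(1,0),f(0,1),f(1,1))
replace slot 3: 2·(4+(-2)) − 4 = 0 → (4,-2,0)
replace slot 1: 2·((-2)+0) − 4 = -8 → (-8,-2,0)

-8,-2,0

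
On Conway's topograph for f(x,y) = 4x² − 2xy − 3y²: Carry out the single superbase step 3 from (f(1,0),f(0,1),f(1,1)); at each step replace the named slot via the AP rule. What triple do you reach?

start (4,-3,-1) = (f(1,0),f(0,1),f(1,1))
replace slot 3: 2·(4+(-3)) − (-1) = 3 → (4,-3,3)

4,-3,3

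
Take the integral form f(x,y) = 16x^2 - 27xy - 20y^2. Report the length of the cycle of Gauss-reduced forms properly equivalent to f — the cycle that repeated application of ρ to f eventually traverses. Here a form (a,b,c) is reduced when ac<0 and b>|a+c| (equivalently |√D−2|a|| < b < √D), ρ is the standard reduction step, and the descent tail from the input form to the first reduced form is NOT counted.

D = 2009, ⌊√D⌋ = 44
descent: ρ → (-20,27,16)  [lands on river]
river: ρ → (16,37,-10)
river: ρ → (-10,43,4)
river: ρ → (4,37,-40)
river: ρ → (-40,43,1)
river: ρ → (1,43,-40)
river: ρ → (-40,37,4)
river: ρ → (4,43,-10)
river: ρ → (-10,37,16)
river: ρ → (16,27,-20)
river: ρ → (-20,13,23)
river: ρ → (23,33,-10)
river: ρ → (-10,27,32)
river: ρ → (32,37,-5)
river: ρ → (-5,43,8)
river: ρ → (8,37,-20)
river: ρ → (-20,43,2)
river: ρ → (2,41,-41)
river: ρ → (-41,41,2)
river: ρ → (2,43,-20)
river: ρ → (-20,37,8)
river: ρ → (8,43,-5)
river: ρ → (-5,37,32)
river: ρ → (32,27,-10)
river: ρ → (-10,33,23)
river: ρ → (23,13,-20)
ρ-cycle length = 26 (tail of 1 descent step not counted)

26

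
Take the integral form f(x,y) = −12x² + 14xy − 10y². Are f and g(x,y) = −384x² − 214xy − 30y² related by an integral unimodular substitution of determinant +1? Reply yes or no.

D₁ = -284, D₂ = -284
f is negative-definite; reduce −f:
−f: translate: b→10 (≡-14 mod 24), so (12,-14,10)→(12,10,8)
−f: flip: (12,10,8)→(8,-10,12)
−f: translate: b→6 (≡-10 mod 16), so (8,-10,12)→(8,6,10)
−f: reduced (well bottom): (8,6,10) with a≤c, −a<b≤a
flip sign back: reduced form of f is (-8,-6,-10)
g is negative-definite; reduce −g:
−g: flip: (384,214,30)→(30,-214,384)
−g: translate: b→26 (≡-214 mod 60), so (30,-214,384)→(30,26,8)
−g: flip: (30,26,8)→(8,-26,30)
−g: translate: b→6 (≡-26 mod 16), so (8,-26,30)→(8,6,10)
−g: reduced (well bottom): (8,6,10) with a≤c, −a<b≤a
flip sign back: reduced form of g is (-8,-6,-10)
reduced forms (-8, -6, -10) vs (-8, -6, -10) ⇒ equivalent

yes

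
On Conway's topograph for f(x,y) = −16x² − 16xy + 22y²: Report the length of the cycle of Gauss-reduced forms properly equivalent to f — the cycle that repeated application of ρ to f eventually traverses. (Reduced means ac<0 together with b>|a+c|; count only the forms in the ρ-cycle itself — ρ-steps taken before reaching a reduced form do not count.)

D = 1664, ⌊√D⌋ = 40
descent: ρ → (22,16,-16)  [lands on river]
river: ρ → (-16,16,22)
river: ρ → (22,28,-10)
river: ρ → (-10,32,16)
river: ρ → (16,32,-10)
river: ρ → (-10,28,22)
ρ-cycle length = 6 (tail of 1 descent step not counted)

6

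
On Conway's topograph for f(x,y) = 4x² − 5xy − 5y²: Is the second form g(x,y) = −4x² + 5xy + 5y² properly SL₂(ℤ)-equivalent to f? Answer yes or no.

D₁ = 105, D₂ = 105
river cycle of f (length 6): (-5, 5, 4), (4, 3, -6), (-6, 9, 1), (1, 9, -6), (-6, 3, 4), (4, 5, -5)
river cycle of g (length 6): (5, 5, -4), (-4, 3, 6), (6, 9, -1), (-1, 9, 6), (6, 3, -4), (-4, 5, 5)
cycles differ ⇒ inequivalent

no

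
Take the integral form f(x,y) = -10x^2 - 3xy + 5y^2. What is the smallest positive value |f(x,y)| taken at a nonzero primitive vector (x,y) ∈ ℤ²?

descent: ρ → (5,13,-2)  [lands on river]
river: ρ → (-2,11,11)
river: ρ → (11,11,-2)
river: ρ → (-2,13,5)
river: ρ → (5,7,-8)
river: ρ → (-8,9,4)
river: ρ → (4,7,-10)
river: ρ → (-10,13,1)
river: ρ → (1,13,-10)
river: ρ → (-10,7,4)
river: ρ → (4,9,-8)
river: ρ → (-8,7,5)
closes: descent 1, river 12
min |a| on river = 1

1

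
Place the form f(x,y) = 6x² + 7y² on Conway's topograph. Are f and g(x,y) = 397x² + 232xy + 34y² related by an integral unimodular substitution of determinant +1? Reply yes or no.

D₁ = -168, D₂ = -168
f: reduced (well bottom): (6,0,7) with a≤c, −a<b≤a
g: flip: (397,232,34)→(34,-232,397)
g: translate: b→-28 (≡-232 mod 68), so (34,-232,397)→(34,-28,7)
g: flip: (34,-28,7)→(7,28,34)
g: translate: b→0 (≡28 mod 14), so (7,28,34)→(7,0,6)
g: flip: (7,0,6)→(6,0,7)
g: reduced (well bottom): (6,0,7) with a≤c, −a<b≤a
reduced forms (6, 0, 7) vs (6, 0, 7) ⇒ equivalent

yes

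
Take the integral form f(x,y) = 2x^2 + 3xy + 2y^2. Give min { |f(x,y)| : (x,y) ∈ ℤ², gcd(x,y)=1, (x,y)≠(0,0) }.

translate: b→-1 (≡3 mod 4), so (2,3,2)→(2,-1,1)
flip: (2,-1,1)→(1,1,2)
reduced (well bottom): (1,1,2) with a≤c, −a<b≤a
well minimum = a = 1

1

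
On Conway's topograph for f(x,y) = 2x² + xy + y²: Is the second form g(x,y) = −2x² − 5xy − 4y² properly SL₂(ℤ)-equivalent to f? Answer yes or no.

D₁ = -7, D₂ = -7
f: flip: (2,1,1)→(1,-1,2)
f: translate: b→1 (≡-1 mod 2), so (1,-1,2)→(1,1,2)
f: reduced (well bottom): (1,1,2) with a≤c, −a<b≤a
g is negative-definite; reduce −g:
−g: translate: b→1 (≡5 mod 4), so (2,5,4)→(2,1,1)
−g: flip: (2,1,1)→(1,-1,2)
−g: translate: b→1 (≡-1 mod 2), so (1,-1,2)→(1,1,2)
−g: reduced (well bottom): (1,1,2) with a≤c, −a<b≤a
flip sign back: reduced form of g is (-1,-1,-2)
reduced forms (1, 1, 2) vs (-1, -1, -2) ⇒ inequivalent

no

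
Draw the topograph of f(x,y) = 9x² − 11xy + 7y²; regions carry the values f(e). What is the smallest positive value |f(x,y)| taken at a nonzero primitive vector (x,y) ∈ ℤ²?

translate: b→7 (≡-11 mod 18), so (9,-11,7)→(9,7,5)
flip: (9,7,5)→(5,-7,9)
translate: b→3 (≡-7 mod 10), so (5,-7,9)→(5,3,7)
reduced (well bottom): (5,3,7) with a≤c, −a<b≤a
well minimum = a = 5

5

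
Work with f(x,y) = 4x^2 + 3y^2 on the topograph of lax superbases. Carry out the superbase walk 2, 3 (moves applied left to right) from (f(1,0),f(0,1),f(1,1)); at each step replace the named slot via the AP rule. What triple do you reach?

start (4,3,7) = (f(1,0),f(0,1),f(1,1))
replace slot 2: 2·(4+7) − 3 = 19 → (4,19,7)
replace slot 3: 2·(4+19) − 7 = 39 → (4,19,39)

4,19,39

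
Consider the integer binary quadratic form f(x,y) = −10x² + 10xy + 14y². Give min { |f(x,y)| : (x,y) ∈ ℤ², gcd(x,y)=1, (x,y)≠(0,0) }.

river: ρ → (14,18,-6)
river: ρ → (-6,18,14)
river: ρ → (14,10,-10)
river: ρ → (-10,10,14)
closes: descent 0, river 4
min |a| on river = 6

6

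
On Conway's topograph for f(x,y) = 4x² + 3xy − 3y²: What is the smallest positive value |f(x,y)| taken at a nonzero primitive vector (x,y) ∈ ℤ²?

river: ρ → (-3,3,4)
river: ρ → (4,5,-2)
river: ρ → (-2,7,1)
river: ρ → (1,7,-2)
river: ρ → (-2,5,4)
river: ρ → (4,3,-3)
closes: descent 0, river 6
min |a| on river = 1

1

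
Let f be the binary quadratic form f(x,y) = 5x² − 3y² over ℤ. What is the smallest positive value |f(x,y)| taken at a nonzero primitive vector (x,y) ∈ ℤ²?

descent: ρ → (-3,6,2)  [lands on river]
river: ρ → (2,6,-3)
closes: descent 1, river 2
min |a| on river = 2

2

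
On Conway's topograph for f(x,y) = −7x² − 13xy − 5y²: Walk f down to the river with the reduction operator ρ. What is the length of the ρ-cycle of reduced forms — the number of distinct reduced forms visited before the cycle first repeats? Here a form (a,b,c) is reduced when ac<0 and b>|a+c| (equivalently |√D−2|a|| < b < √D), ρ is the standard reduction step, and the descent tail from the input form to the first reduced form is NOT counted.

D = 29, ⌊√D⌋ = 5
descent: ρ → (-5,3,1)
descent: ρ → (1,5,-1)  [lands on river]
river: ρ → (-1,5,1)
ρ-cycle length = 2 (tail of 2 descent steps not counted)

2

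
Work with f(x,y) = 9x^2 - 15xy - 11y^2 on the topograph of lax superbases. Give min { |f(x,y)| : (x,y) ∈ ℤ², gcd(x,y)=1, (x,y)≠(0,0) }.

descent: ρ → (-11,15,9)  [lands on river]
river: ρ → (9,21,-5)
river: ρ → (-5,19,13)
river: ρ → (13,7,-11)
closes: descent 1, river 4
min |a| on river = 5

5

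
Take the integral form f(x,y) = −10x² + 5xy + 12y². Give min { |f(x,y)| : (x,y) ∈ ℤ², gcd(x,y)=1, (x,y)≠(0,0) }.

river: ρ → (12,19,-3)
river: ρ → (-3,17,18)
river: ρ → (18,19,-2)
river: ρ → (-2,21,8)
river: ρ → (8,11,-12)
river: ρ → (-12,13,7)
river: ρ → (7,15,-10)
river: ρ → (-10,5,12)
closes: descent 0, river 8
min |a| on river = 2

2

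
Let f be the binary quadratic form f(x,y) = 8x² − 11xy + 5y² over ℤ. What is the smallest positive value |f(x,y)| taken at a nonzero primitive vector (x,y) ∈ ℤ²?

translate: b→5 (≡-11 mod 16), so (8,-11,5)→(8,5,2)
flip: (8,5,2)→(2,-5,8)
translate: b→-1 (≡-5 mod 4), so (2,-5,8)→(2,-1,5)
reduced (well bottom): (2,-1,5) with a≤c, −a<b≤a
well minimum = a = 2

2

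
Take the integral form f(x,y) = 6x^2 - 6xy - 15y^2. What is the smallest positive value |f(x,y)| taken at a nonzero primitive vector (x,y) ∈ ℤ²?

descent: ρ → (-15,6,6)
descent: ρ → (6,18,-3)  [lands on river]
river: ρ → (-3,18,6)
closes: descent 2, river 2
min |a| on river = 3

3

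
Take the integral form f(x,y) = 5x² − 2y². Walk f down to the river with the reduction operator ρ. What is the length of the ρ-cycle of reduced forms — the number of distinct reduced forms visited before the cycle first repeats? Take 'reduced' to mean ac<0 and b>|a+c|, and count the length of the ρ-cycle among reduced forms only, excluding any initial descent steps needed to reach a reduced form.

D = 40, ⌊√D⌋ = 6
descent: ρ → (-2,4,3)  [lands on river]
river: ρ → (3,2,-3)
river: ρ → (-3,4,2)
river: ρ → (2,4,-3)
river: ρ → (-3,2,3)
river: ρ → (3,4,-2)
ρ-cycle length = 6 (tail of 1 descent step not counted)

6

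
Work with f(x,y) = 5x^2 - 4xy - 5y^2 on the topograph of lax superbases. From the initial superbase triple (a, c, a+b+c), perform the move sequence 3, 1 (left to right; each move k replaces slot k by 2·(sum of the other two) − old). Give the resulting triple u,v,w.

start (5,-5,-4) = (f(1,0),f(0,1),f(1,1))
replace slot 3: 2·(5+(-5)) − (-4) = 4 → (5,-5,4)
replace slot 1: 2·((-5)+4) − 5 = -7 → (-7,-5,4)

-7,-5,4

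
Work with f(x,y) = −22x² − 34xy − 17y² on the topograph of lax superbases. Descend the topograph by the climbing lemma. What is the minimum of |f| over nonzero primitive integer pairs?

translate: b→-10 (≡34 mod 44), so (22,34,17)→(22,-10,5)
flip: (22,-10,5)→(5,10,22)
translate: b→0 (≡10 mod 10), so (5,10,22)→(5,0,17)
reduced (well bottom): (5,0,17) with a≤c, −a<b≤a
well minimum |f| = |-5| = 5 (negative-definite)

5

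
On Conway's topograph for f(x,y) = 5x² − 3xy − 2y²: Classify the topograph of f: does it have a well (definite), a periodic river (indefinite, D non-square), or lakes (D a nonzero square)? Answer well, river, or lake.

D = b²−4ac = (-3)² − 4·5·(-2) = 49
D = 7² is a perfect square ⇒ form factors over ℤ ⇒ lakes

lake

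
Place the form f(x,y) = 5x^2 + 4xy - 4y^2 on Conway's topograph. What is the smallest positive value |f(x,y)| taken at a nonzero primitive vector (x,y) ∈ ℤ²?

river: ρ → (-4,4,5)
river: ρ → (5,6,-3)
river: ρ → (-3,6,5)
river: ρ → (5,4,-4)
closes: descent 0, river 4
min |a| on river = 3

3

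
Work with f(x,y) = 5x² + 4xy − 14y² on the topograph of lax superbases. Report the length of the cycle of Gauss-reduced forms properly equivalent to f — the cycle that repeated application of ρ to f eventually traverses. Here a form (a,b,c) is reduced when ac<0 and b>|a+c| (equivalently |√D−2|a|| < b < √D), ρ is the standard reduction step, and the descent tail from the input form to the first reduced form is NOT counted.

D = 296, ⌊√D⌋ = 17
descent: ρ → (-14,-4,5)
descent: ρ → (5,14,-5)  [lands on river]
river: ρ → (-5,16,2)
river: ρ → (2,16,-5)
river: ρ → (-5,14,5)
river: ρ → (5,16,-2)
river: ρ → (-2,16,5)
ρ-cycle length = 6 (tail of 2 descent steps not counted)

6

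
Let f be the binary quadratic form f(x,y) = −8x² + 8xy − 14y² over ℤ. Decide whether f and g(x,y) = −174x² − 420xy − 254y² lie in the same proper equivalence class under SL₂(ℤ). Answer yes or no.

D₁ = -384, D₂ = -384
f is negative-definite; reduce −f:
−f: translate: b→8 (≡-8 mod 16), so (8,-8,14)→(8,8,14)
−f: reduced (well bottom): (8,8,14) with a≤c, −a<b≤a
flip sign back: reduced form of f is (-8,-8,-14)
g is negative-definite; reduce −g:
−g: translate: b→72 (≡420 mod 348), so (174,420,254)→(174,72,8)
−g: flip: (174,72,8)→(8,-72,174)
−g: translate: b→8 (≡-72 mod 16), so (8,-72,174)→(8,8,14)
−g: reduced (well bottom): (8,8,14) with a≤c, −a<b≤a
flip sign back: reduced form of g is (-8,-8,-14)
reduced forms (-8, -8, -14) vs (-8, -8, -14) ⇒ equivalent

yes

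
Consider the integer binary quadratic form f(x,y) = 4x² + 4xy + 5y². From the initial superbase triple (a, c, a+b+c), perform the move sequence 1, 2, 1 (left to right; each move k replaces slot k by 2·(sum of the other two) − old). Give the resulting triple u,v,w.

start (4,5,13) = (f(1,0),f(0,1),f(1,1))
replace slot 1: 2·(5+13) − 4 = 32 → (32,5,13)
replace slot 2: 2·(32+13) − 5 = 85 → (32,85,13)
replace slot 1: 2·(85+13) − 32 = 164 → (164,85,13)

164,85,13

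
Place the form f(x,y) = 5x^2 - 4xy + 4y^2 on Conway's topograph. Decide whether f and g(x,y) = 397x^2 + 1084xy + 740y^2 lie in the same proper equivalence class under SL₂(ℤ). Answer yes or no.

D₁ = -64, D₂ = -64
f: flip: (5,-4,4)→(4,4,5)
f: reduced (well bottom): (4,4,5) with a≤c, −a<b≤a
g: translate: b→290 (≡1084 mod 794), so (397,1084,740)→(397,290,53)
g: flip: (397,290,53)→(53,-290,397)
g: translate: b→28 (≡-290 mod 106), so (53,-290,397)→(53,28,4)
g: flip: (53,28,4)→(4,-28,53)
g: translate: b→4 (≡-28 mod 8), so (4,-28,53)→(4,4,5)
g: reduced (well bottom): (4,4,5) with a≤c, −a<b≤a
reduced forms (4, 4, 5) vs (4, 4, 5) ⇒ equivalent

yes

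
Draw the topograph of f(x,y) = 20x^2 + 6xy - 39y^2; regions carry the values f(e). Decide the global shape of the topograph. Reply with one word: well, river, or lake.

D = b²−4ac = 6² − 4·20·(-39) = 3156
D > 0 non-square ⇒ indefinite ⇒ periodic river

river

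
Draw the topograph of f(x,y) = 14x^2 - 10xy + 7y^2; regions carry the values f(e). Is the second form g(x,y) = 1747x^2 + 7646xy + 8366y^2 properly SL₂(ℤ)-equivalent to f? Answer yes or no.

D₁ = -292, D₂ = -292
f: flip: (14,-10,7)→(7,10,14)
f: translate: b→-4 (≡10 mod 14), so (7,10,14)→(7,-4,11)
f: reduced (well bottom): (7,-4,11) with a≤c, −a<b≤a
g: translate: b→658 (≡7646 mod 3494), so (1747,7646,8366)→(1747,658,62)
g: flip: (1747,658,62)→(62,-658,1747)
g: translate: b→-38 (≡-658 mod 124), so (62,-658,1747)→(62,-38,7)
g: flip: (62,-38,7)→(7,38,62)
g: translate: b→-4 (≡38 mod 14), so (7,38,62)→(7,-4,11)
g: reduced (well bottom): (7,-4,11) with a≤c, −a<b≤a
reduced forms (7, -4, 11) vs (7, -4, 11) ⇒ equivalent

yes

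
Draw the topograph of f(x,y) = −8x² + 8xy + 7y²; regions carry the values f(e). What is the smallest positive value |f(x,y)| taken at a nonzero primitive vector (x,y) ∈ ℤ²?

river: ρ → (7,6,-9)
river: ρ → (-9,12,4)
river: ρ → (4,12,-9)
river: ρ → (-9,6,7)
river: ρ → (7,8,-8)
river: ρ → (-8,8,7)
closes: descent 0, river 6
min |a| on river = 4

4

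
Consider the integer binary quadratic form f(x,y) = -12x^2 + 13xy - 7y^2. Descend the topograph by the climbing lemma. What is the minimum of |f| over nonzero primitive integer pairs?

translate: b→11 (≡-13 mod 24), so (12,-13,7)→(12,11,6)
flip: (12,11,6)→(6,-11,12)
translate: b→1 (≡-11 mod 12), so (6,-11,12)→(6,1,7)
reduced (well bottom): (6,1,7) with a≤c, −a<b≤a
well minimum |f| = |-6| = 6 (negative-definite)

6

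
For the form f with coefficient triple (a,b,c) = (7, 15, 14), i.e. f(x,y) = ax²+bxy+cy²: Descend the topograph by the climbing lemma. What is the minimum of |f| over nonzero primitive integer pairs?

translate: b→1 (≡15 mod 14), so (7,15,14)→(7,1,6)
flip: (7,1,6)→(6,-1,7)
reduced (well bottom): (6,-1,7) with a≤c, −a<b≤a
well minimum = a = 6

6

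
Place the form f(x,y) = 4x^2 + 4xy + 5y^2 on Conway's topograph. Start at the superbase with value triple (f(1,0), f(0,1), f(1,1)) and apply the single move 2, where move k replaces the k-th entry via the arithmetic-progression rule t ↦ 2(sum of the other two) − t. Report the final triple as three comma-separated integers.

start (4,5,13) = (f(1,0),f(0,1),f(1,1))
replace slot 2: 2·(4+13) − 5 = 29 → (4,29,13)

4,29,13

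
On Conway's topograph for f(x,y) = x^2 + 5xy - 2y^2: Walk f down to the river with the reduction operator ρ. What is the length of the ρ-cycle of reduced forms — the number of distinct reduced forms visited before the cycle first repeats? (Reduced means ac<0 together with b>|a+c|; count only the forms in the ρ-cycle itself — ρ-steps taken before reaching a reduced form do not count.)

D = 33, ⌊√D⌋ = 5
river: ρ → (-2,3,3)
river: ρ → (3,3,-2)
river: ρ → (-2,5,1)
river: ρ → (1,5,-2)
ρ-cycle length = 4 (tail of 0 descent steps not counted)

4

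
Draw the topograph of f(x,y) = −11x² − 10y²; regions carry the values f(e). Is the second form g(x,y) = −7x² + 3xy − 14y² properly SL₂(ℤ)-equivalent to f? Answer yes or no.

D₁ = -440, D₂ = -383
discriminants differ ⇒ not SL₂(ℤ)-equivalent

no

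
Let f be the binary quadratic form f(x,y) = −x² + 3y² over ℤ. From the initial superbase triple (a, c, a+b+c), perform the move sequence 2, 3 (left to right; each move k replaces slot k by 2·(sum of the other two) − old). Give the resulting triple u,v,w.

start (-1,3,2) = (f(1,0),f(0,1),f(1,1))
replace slot 2: 2·((-1)+2) − 3 = -1 → (-1,-1,2)
replace slot 3: 2·((-1)+(-1)) − 2 = -6 → (-1,-1,-6)

-1,-1,-6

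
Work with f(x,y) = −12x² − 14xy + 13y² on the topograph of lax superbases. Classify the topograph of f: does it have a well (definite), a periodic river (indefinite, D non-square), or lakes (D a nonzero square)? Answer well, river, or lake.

D = b²−4ac = (-14)² − 4·(-12)·13 = 820
D > 0 non-square ⇒ indefinite ⇒ periodic river

river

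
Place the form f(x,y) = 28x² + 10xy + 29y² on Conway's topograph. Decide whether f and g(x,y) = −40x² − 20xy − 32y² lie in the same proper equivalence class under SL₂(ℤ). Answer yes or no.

D₁ = -3148, D₂ = -4720
discriminants differ ⇒ not SL₂(ℤ)-equivalent

no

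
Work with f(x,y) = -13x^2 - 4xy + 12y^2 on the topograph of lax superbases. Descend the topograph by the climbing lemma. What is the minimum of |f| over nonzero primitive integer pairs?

descent: ρ → (12,4,-13)  [lands on river]
river: ρ → (-13,22,3)
river: ρ → (3,20,-20)
river: ρ → (-20,20,3)
river: ρ → (3,22,-13)
river: ρ → (-13,4,12)
river: ρ → (12,20,-5)
river: ρ → (-5,20,12)
closes: descent 1, river 8
min |a| on river = 3

3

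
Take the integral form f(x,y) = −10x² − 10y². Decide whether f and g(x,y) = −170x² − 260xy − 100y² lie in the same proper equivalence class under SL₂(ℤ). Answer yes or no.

D₁ = -400, D₂ = -400
f is negative-definite; reduce −f:
−f: reduced (well bottom): (10,0,10) with a≤c, −a<b≤a
flip sign back: reduced form of f is (-10,0,-10)
g is negative-definite; reduce −g:
−g: translate: b→-80 (≡260 mod 340), so (170,260,100)→(170,-80,10)
−g: flip: (170,-80,10)→(10,80,170)
−g: translate: b→0 (≡80 mod 20), so (10,80,170)→(10,0,10)
−g: reduced (well bottom): (10,0,10) with a≤c, −a<b≤a
flip sign back: reduced form of g is (-10,0,-10)
reduced forms (-10, 0, -10) vs (-10, 0, -10) ⇒ equivalent

yes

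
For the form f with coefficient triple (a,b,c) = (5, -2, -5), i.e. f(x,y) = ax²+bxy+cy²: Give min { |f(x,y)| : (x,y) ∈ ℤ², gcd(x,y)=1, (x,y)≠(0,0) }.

descent: ρ → (-5,2,5)  [lands on river]
river: ρ → (5,8,-2)
river: ρ → (-2,8,5)
river: ρ → (5,2,-5)
river: ρ → (-5,8,2)
river: ρ → (2,8,-5)
closes: descent 1, river 6
min |a| on river = 2

2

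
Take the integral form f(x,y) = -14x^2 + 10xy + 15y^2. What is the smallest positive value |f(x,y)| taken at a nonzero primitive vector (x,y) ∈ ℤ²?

river: ρ → (15,20,-9)
river: ρ → (-9,16,19)
river: ρ → (19,22,-6)
river: ρ → (-6,26,11)
river: ρ → (11,18,-14)
river: ρ → (-14,10,15)
closes: descent 0, river 6
min |a| on river = 6

6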